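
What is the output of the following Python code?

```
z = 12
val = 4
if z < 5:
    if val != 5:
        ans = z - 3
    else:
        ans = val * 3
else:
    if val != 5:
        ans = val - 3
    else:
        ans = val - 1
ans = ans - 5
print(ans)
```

-4

z=12, val=4
z < 5 is False; val != 5 is True
→ ans = val - 3 = 1
ans = 1-5 = -4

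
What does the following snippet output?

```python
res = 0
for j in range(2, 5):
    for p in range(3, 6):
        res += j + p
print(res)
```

j=2,p=3: res = 0+5 = 5
j=2,p=4: res = 5+6 = 11
j=2,p=5: res = 11+7 = 18
j=3,p=3: res = 18+6 = 24
j=3,p=4: res = 24+7 = 31
j=3,p=5: res = 31+8 = 39
j=4,p=3: res = 39+7 = 46
j=4,p=4: res = 46+8 = 54
j=4,p=5: res = 54+9 = 63

63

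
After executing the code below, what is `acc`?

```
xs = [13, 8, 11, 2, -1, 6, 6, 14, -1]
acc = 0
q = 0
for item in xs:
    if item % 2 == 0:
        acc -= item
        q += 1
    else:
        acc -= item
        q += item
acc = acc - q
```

-85

item=13: not even, acc = 0-13 = -13; q=13
item=8: even, acc = (-13)-8 = -21; q=14
item=11: not even, acc = (-21)-11 = -32; q=25
item=2: even, acc = (-32)-2 = -34; q=26
item=-1: not even, acc = (-34)-(-1) = -33; q=25
item=6: even, acc = (-33)-6 = -39; q=26
item=6: even, acc = (-39)-6 = -45; q=27
item=14: even, acc = (-45)-14 = -59; q=28
item=-1: not even, acc = (-59)-(-1) = -58; q=27
acc-q = (-58)-27 = -85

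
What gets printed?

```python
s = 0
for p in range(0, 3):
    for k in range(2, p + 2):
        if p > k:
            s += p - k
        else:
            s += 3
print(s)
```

p=1,k=2: not 1>2, s = 0+3 = 3
p=2,k=2: not 2>2, s = 3+3 = 6
p=2,k=3: not 2>3, s = 6+3 = 9

9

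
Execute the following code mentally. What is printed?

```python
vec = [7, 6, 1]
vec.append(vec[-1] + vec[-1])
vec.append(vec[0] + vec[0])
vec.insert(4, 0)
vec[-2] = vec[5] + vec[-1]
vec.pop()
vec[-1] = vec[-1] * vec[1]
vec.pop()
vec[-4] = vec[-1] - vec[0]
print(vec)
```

[-5, 6, 1, 2]

append vec[-1]+vec[-1] = 1+1 = 2 → [7, 6, 1, 2]
append vec[0]+vec[0] = 7+7 = 14 → [7, 6, 1, 2, 14]
insert 0 at 4 → [7, 6, 1, 2, 0, 14]
vec[-2] = vec[5]+vec[-1] = 14+14 = 28 → [7, 6, 1, 2, 28, 14]
pop() removes 14 → [7, 6, 1, 2, 28]
vec[-1] = vec[-1]*vec[1] = 28*6 = 168 → [7, 6, 1, 2, 168]
pop() removes 168 → [7, 6, 1, 2]
vec[-4] = vec[-1]-vec[0] = 2-7 = -5 → [-5, 6, 1, 2]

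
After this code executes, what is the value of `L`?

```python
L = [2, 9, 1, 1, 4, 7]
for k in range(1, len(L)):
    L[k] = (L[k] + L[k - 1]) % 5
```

k=1: L[1] = (9+2)%5 = 1 → [2, 1, 1, 1, 4, 7]
k=2: L[2] = (1+1)%5 = 2 → [2, 1, 2, 1, 4, 7]
k=3: L[3] = (1+2)%5 = 3 → [2, 1, 2, 3, 4, 7]
k=4: L[4] = (4+3)%5 = 2 → [2, 1, 2, 3, 2, 7]
k=5: L[5] = (7+2)%5 = 4 → [2, 1, 2, 3, 2, 4]

[2, 1, 2, 3, 2, 4]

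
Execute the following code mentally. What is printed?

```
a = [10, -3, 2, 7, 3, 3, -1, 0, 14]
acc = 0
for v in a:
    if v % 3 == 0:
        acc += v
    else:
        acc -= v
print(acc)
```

-29

v=10: not %3==0, acc = 0-10 = -10
v=-3: %3==0, acc = (-10)+(-3) = -13
v=2: not %3==0, acc = (-13)-2 = -15
v=7: not %3==0, acc = (-15)-7 = -22
v=3: %3==0, acc = (-22)+3 = -19
v=3: %3==0, acc = (-19)+3 = -16
v=-1: not %3==0, acc = (-16)-(-1) = -15
v=0: %3==0, acc = (-15)+0 = -15
v=14: not %3==0, acc = (-15)-14 = -29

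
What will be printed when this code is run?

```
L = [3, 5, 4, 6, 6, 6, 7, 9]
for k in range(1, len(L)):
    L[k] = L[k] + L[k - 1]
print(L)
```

[3, 8, 12, 18, 24, 30, 37, 46]

k=1: L[1] = 5+3 = 8 → [3, 8, 4, 6, 6, 6, 7, 9]
k=2: L[2] = 4+8 = 12 → [3, 8, 12, 6, 6, 6, 7, 9]
k=3: L[3] = 6+12 = 18 → [3, 8, 12, 18, 6, 6, 7, 9]
k=4: L[4] = 6+18 = 24 → [3, 8, 12, 18, 24, 6, 7, 9]
k=5: L[5] = 6+24 = 30 → [3, 8, 12, 18, 24, 30, 7, 9]
k=6: L[6] = 7+30 = 37 → [3, 8, 12, 18, 24, 30, 37, 9]
k=7: L[7] = 9+37 = 46 → [3, 8, 12, 18, 24, 30, 37, 46]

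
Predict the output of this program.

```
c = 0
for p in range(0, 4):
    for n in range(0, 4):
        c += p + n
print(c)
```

p=0,n=0: c = 0+0 = 0
p=0,n=1: c = 0+1 = 1
p=0,n=2: c = 1+2 = 3
p=0,n=3: c = 3+3 = 6
p=1,n=0: c = 6+1 = 7
p=1,n=1: c = 7+2 = 9
p=1,n=2: c = 9+3 = 12
p=1,n=3: c = 12+4 = 16
p=2,n=0: c = 16+2 = 18
p=2,n=1: c = 18+3 = 21
p=2,n=2: c = 21+4 = 25
p=2,n=3: c = 25+5 = 30
p=3,n=0: c = 30+3 = 33
p=3,n=1: c = 33+4 = 37
p=3,n=2: c = 37+5 = 42
p=3,n=3: c = 42+6 = 48

48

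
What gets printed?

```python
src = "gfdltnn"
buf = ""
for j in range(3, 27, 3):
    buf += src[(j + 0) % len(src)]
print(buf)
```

j=3: add src[3]='l' → 'l'
j=6: add src[6]='n' → 'ln'
j=9: add src[2]='d' → 'lnd'
j=12: add src[5]='n' → 'lndn'
j=15: add src[1]='f' → 'lndnf'
j=18: add src[4]='t' → 'lndnft'
j=21: add src[0]='g' → 'lndnftg'
j=24: add src[3]='l' → 'lndnftgl'

lndnftgl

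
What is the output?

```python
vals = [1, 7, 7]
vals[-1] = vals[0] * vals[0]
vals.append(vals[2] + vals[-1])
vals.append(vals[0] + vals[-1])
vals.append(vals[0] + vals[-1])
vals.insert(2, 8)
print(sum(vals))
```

26

vals[-1] = vals[0]*vals[0] = 1*1 = 1 → [1, 7, 1]
append vals[2]+vals[-1] = 1+1 = 2 → [1, 7, 1, 2]
append vals[0]+vals[-1] = 1+2 = 3 → [1, 7, 1, 2, 3]
append vals[0]+vals[-1] = 1+3 = 4 → [1, 7, 1, 2, 3, 4]
insert 8 at 2 → [1, 7, 8, 1, 2, 3, 4]
sum = 26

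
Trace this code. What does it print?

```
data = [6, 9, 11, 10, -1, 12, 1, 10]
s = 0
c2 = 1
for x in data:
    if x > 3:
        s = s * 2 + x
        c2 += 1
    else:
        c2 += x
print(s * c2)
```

x=6: >3, s = 0*2+6 = 6; c2=2
x=9: >3, s = 6*2+9 = 21; c2=3
x=11: >3, s = 21*2+11 = 53; c2=4
x=10: >3, s = 53*2+10 = 116; c2=5
x=-1: not >3; c2=4
x=12: >3, s = 116*2+12 = 244; c2=5
x=1: not >3; c2=6
x=10: >3, s = 244*2+10 = 498; c2=7
s*c2 = 498*7 = 3486

3486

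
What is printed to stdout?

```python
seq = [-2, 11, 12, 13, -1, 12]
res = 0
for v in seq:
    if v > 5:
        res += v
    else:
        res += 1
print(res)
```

v=-2: not >5, res = 0+1 = 1
v=11: >5, res = 1+11 = 12
v=12: >5, res = 12+12 = 24
v=13: >5, res = 24+13 = 37
v=-1: not >5, res = 37+1 = 38
v=12: >5, res = 38+12 = 50

50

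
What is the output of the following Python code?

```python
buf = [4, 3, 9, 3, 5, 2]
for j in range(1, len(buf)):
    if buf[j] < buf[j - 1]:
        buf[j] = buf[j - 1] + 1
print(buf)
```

j=1: 3<4, buf[1] = 4+1 = 5 → [4, 5, 9, 3, 5, 2]
j=2: 9>=5, unchanged → [4, 5, 9, 3, 5, 2]
j=3: 3<9, buf[3] = 9+1 = 10 → [4, 5, 9, 10, 5, 2]
j=4: 5<10, buf[4] = 10+1 = 11 → [4, 5, 9, 10, 11, 2]
j=5: 2<11, buf[5] = 11+1 = 12 → [4, 5, 9, 10, 11, 12]

[4, 5, 9, 10, 11, 12]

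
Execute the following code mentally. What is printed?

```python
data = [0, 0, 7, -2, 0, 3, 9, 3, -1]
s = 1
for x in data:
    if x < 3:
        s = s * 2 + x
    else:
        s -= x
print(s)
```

x=0: <3, s = 1*2+0 = 2
x=0: <3, s = 2*2+0 = 4
x=7: not <3, s = 4-7 = -3
x=-2: <3, s = (-3)*2+(-2) = -8
x=0: <3, s = (-8)*2+0 = -16
x=3: not <3, s = (-16)-3 = -19
x=9: not <3, s = (-19)-9 = -28
x=3: not <3, s = (-28)-3 = -31
x=-1: <3, s = (-31)*2+(-1) = -63

-63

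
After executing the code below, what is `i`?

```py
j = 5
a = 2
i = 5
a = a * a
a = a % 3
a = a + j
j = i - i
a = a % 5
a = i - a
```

5

a = 2*2 = 4
a = 4%3 = 1
a = 1+5 = 6
j = 5-5 = 0
a = 6%5 = 1
a = 5-1 = 4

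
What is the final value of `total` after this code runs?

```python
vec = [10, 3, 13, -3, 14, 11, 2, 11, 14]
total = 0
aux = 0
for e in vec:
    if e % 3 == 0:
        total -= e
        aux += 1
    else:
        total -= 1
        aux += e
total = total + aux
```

70

e=10: not %3==0, total = 0-1 = -1; aux=10
e=3: %3==0, total = (-1)-3 = -4; aux=11
e=13: not %3==0, total = (-4)-1 = -5; aux=24
e=-3: %3==0, total = (-5)-(-3) = -2; aux=25
e=14: not %3==0, total = (-2)-1 = -3; aux=39
e=11: not %3==0, total = (-3)-1 = -4; aux=50
e=2: not %3==0, total = (-4)-1 = -5; aux=52
e=11: not %3==0, total = (-5)-1 = -6; aux=63
e=14: not %3==0, total = (-6)-1 = -7; aux=77
total+aux = (-7)+77 = 70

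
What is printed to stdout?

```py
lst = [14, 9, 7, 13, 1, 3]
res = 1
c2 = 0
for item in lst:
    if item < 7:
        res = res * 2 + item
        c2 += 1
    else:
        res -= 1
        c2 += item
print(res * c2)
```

-315

item=14: not <7, res = 1-1 = 0; c2=14
item=9: not <7, res = 0-1 = -1; c2=23
item=7: not <7, res = (-1)-1 = -2; c2=30
item=13: not <7, res = (-2)-1 = -3; c2=43
item=1: <7, res = (-3)*2+1 = -5; c2=44
item=3: <7, res = (-5)*2+3 = -7; c2=45
res*c2 = (-7)*45 = -315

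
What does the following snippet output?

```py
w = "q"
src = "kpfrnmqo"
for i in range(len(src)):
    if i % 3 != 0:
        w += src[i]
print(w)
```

qpfnmo

i=0: skip
i=1: add 'p' → 'qp'
i=2: add 'f' → 'qpf'
i=3: skip
i=4: add 'n' → 'qpfn'
i=5: add 'm' → 'qpfnm'
i=6: skip
i=7: add 'o' → 'qpfnmo'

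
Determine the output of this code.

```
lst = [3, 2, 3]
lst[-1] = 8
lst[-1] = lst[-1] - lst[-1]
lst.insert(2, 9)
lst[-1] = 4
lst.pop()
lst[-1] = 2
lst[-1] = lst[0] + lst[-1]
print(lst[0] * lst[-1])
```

15

lst[-1] = 8 → [3, 2, 8]
lst[-1] = lst[-1]-lst[-1] = 8-8 = 0 → [3, 2, 0]
insert 9 at 2 → [3, 2, 9, 0]
lst[-1] = 4 → [3, 2, 9, 4]
pop() removes 4 → [3, 2, 9]
lst[-1] = 2 → [3, 2, 2]
lst[-1] = lst[0]+lst[-1] = 3+2 = 5 → [3, 2, 5]
lst[0]*lst[-1] = 3*5 = 15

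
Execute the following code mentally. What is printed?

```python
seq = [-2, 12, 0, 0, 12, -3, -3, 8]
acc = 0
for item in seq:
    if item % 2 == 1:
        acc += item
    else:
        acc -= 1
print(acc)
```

-12

item=-2: not odd, acc = 0-1 = -1
item=12: not odd, acc = (-1)-1 = -2
item=0: not odd, acc = (-2)-1 = -3
item=0: not odd, acc = (-3)-1 = -4
item=12: not odd, acc = (-4)-1 = -5
item=-3: odd, acc = (-5)+(-3) = -8
item=-3: odd, acc = (-8)+(-3) = -11
item=8: not odd, acc = (-11)-1 = -12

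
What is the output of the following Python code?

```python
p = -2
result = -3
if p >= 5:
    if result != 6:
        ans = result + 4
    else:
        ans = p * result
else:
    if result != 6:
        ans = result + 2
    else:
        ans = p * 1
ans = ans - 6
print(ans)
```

p=-2, result=-3
p >= 5 is False; result != 6 is True
→ ans = result + 2 = -1
ans = (-1)-6 = -7

-7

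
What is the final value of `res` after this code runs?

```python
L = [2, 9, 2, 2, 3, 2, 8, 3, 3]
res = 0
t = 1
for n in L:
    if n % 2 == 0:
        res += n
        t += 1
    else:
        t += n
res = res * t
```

384

n=2: even, res = 0+2 = 2; t=2
n=9: not even; t=11
n=2: even, res = 2+2 = 4; t=12
n=2: even, res = 4+2 = 6; t=13
n=3: not even; t=16
n=2: even, res = 6+2 = 8; t=17
n=8: even, res = 8+8 = 16; t=18
n=3: not even; t=21
n=3: not even; t=24
res*t = 16*24 = 384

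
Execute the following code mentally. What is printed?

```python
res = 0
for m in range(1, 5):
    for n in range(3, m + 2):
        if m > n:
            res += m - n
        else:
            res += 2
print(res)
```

m=2,n=3: not 2>3, res = 0+2 = 2
m=3,n=3: not 3>3, res = 2+2 = 4
m=3,n=4: not 3>4, res = 4+2 = 6
m=4,n=3: 4>3, res = 6+1 = 7
m=4,n=4: not 4>4, res = 7+2 = 9
m=4,n=5: not 4>5, res = 9+2 = 11

11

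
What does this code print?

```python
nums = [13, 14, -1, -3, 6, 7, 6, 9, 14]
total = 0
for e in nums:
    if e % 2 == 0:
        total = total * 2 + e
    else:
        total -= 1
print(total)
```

e=13: not even, total = 0-1 = -1
e=14: even, total = (-1)*2+14 = 12
e=-1: not even, total = 12-1 = 11
e=-3: not even, total = 11-1 = 10
e=6: even, total = 10*2+6 = 26
e=7: not even, total = 26-1 = 25
e=6: even, total = 25*2+6 = 56
e=9: not even, total = 56-1 = 55
e=14: even, total = 55*2+14 = 124

124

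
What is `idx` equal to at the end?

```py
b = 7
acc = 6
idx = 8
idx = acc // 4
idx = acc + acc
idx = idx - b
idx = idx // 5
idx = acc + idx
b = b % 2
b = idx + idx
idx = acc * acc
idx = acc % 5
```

idx = 6//4 = 1
idx = 6+6 = 12
idx = 12-7 = 5
idx = 5//5 = 1
idx = 6+1 = 7
b = 7%2 = 1
b = 7+7 = 14
idx = 6*6 = 36
idx = 6%5 = 1

1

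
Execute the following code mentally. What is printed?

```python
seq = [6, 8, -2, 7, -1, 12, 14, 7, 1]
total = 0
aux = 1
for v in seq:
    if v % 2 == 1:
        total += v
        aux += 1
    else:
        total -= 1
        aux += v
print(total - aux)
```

v=6: not odd, total = 0-1 = -1; aux=7
v=8: not odd, total = (-1)-1 = -2; aux=15
v=-2: not odd, total = (-2)-1 = -3; aux=13
v=7: odd, total = (-3)+7 = 4; aux=14
v=-1: odd, total = 4+(-1) = 3; aux=15
v=12: not odd, total = 3-1 = 2; aux=27
v=14: not odd, total = 2-1 = 1; aux=41
v=7: odd, total = 1+7 = 8; aux=42
v=1: odd, total = 8+1 = 9; aux=43
total-aux = 9-43 = -34

-34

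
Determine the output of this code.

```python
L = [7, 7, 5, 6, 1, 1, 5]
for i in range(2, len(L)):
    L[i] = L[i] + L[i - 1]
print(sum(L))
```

108

i=2: L[2] = 5+7 = 12 → [7, 7, 12, 6, 1, 1, 5]
i=3: L[3] = 6+12 = 18 → [7, 7, 12, 18, 1, 1, 5]
i=4: L[4] = 1+18 = 19 → [7, 7, 12, 18, 19, 1, 5]
i=5: L[5] = 1+19 = 20 → [7, 7, 12, 18, 19, 20, 5]
i=6: L[6] = 5+20 = 25 → [7, 7, 12, 18, 19, 20, 25]
sum = 108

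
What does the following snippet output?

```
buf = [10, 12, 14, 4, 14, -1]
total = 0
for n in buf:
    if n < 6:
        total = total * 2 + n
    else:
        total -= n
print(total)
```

n=10: not <6, total = 0-10 = -10
n=12: not <6, total = (-10)-12 = -22
n=14: not <6, total = (-22)-14 = -36
n=4: <6, total = (-36)*2+4 = -68
n=14: not <6, total = (-68)-14 = -82
n=-1: <6, total = (-82)*2+(-1) = -165

-165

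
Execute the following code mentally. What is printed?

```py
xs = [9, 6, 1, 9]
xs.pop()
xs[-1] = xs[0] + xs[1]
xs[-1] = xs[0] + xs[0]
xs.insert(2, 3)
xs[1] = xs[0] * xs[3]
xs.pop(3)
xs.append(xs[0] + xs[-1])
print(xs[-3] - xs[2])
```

159

pop() removes 9 → [9, 6, 1]
xs[-1] = xs[0]+xs[1] = 9+6 = 15 → [9, 6, 15]
xs[-1] = xs[0]+xs[0] = 9+9 = 18 → [9, 6, 18]
insert 3 at 2 → [9, 6, 3, 18]
xs[1] = xs[0]*xs[3] = 9*18 = 162 → [9, 162, 3, 18]
pop(3) removes 18 → [9, 162, 3]
append xs[0]+xs[-1] = 9+3 = 12 → [9, 162, 3, 12]
xs[-3]-xs[2] = 162-3 = 159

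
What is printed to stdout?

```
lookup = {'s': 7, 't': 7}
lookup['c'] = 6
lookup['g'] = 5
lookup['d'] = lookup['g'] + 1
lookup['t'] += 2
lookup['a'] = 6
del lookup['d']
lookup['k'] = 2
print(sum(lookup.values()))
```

35

lookup['c'] = 6 → {'s': 7, 't': 7, 'c': 6}
lookup['g'] = 5 → {'s': 7, 't': 7, 'c': 6, 'g': 5}
lookup['d'] = lookup['g']+1 = 6 → {'s': 7, 't': 7, 'c': 6, 'g': 5, 'd': 6}
lookup['t'] = 7+2 = 9 → {'s': 7, 't': 9, 'c': 6, 'g': 5, 'd': 6}
lookup['a'] = 6 → {'s': 7, 't': 9, 'c': 6, 'g': 5, 'd': 6, 'a': 6}
del 'd' → {'s': 7, 't': 9, 'c': 6, 'g': 5, 'a': 6}
lookup['k'] = 2 → {'s': 7, 't': 9, 'c': 6, 'g': 5, 'a': 6, 'k': 2}
sum of values = 35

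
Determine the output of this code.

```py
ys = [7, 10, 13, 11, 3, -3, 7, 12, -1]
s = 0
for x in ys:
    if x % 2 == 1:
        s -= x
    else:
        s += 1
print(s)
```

x=7: odd, s = 0-7 = -7
x=10: not odd, s = (-7)+1 = -6
x=13: odd, s = (-6)-13 = -19
x=11: odd, s = (-19)-11 = -30
x=3: odd, s = (-30)-3 = -33
x=-3: odd, s = (-33)-(-3) = -30
x=7: odd, s = (-30)-7 = -37
x=12: not odd, s = (-37)+1 = -36
x=-1: odd, s = (-36)-(-1) = -35

-35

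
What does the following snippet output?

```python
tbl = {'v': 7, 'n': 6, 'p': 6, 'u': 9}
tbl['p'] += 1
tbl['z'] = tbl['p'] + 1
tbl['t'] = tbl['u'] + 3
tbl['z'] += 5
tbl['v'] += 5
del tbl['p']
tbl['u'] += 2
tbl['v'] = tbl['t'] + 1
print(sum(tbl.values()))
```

55

tbl['p'] = 6+1 = 7 → {'v': 7, 'n': 6, 'p': 7, 'u': 9}
tbl['z'] = tbl['p']+1 = 8 → {'v': 7, 'n': 6, 'p': 7, 'u': 9, 'z': 8}
tbl['t'] = tbl['u']+3 = 12 → {'v': 7, 'n': 6, 'p': 7, 'u': 9, 'z': 8, 't': 12}
tbl['z'] = 8+5 = 13 → {'v': 7, 'n': 6, 'p': 7, 'u': 9, 'z': 13, 't': 12}
tbl['v'] = 7+5 = 12 → {'v': 12, 'n': 6, 'p': 7, 'u': 9, 'z': 13, 't': 12}
del 'p' → {'v': 12, 'n': 6, 'u': 9, 'z': 13, 't': 12}
tbl['u'] = 9+2 = 11 → {'v': 12, 'n': 6, 'u': 11, 'z': 13, 't': 12}
tbl['v'] = tbl['t']+1 = 13 → {'v': 13, 'n': 6, 'u': 11, 'z': 13, 't': 12}
sum of values = 55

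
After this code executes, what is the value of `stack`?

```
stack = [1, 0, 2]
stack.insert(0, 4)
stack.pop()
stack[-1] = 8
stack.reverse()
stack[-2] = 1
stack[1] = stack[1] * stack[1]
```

[8, 1, 4]

insert 4 at 0 → [4, 1, 0, 2]
pop() removes 2 → [4, 1, 0]
stack[-1] = 8 → [4, 1, 8]
reverse → [8, 1, 4]
stack[-2] = 1 → [8, 1, 4]
stack[1] = stack[1]*stack[1] = 1*1 = 1 → [8, 1, 4]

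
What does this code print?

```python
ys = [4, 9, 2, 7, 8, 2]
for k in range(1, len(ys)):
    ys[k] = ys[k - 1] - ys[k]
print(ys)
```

[4, -5, -7, -14, -22, -24]

k=1: ys[1] = 4-9 = -5 → [4, -5, 2, 7, 8, 2]
k=2: ys[2] = (-5)-2 = -7 → [4, -5, -7, 7, 8, 2]
k=3: ys[3] = (-7)-7 = -14 → [4, -5, -7, -14, 8, 2]
k=4: ys[4] = (-14)-8 = -22 → [4, -5, -7, -14, -22, 2]
k=5: ys[5] = (-22)-2 = -24 → [4, -5, -7, -14, -22, -24]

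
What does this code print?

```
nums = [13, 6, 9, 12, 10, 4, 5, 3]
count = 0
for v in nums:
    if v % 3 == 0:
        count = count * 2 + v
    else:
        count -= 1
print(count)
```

v=13: not %3==0, count = 0-1 = -1
v=6: %3==0, count = (-1)*2+6 = 4
v=9: %3==0, count = 4*2+9 = 17
v=12: %3==0, count = 17*2+12 = 46
v=10: not %3==0, count = 46-1 = 45
v=4: not %3==0, count = 45-1 = 44
v=5: not %3==0, count = 44-1 = 43
v=3: %3==0, count = 43*2+3 = 89

89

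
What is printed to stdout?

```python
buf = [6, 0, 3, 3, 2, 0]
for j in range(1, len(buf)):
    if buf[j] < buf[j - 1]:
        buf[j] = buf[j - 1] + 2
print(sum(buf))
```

j=1: 0<6, buf[1] = 6+2 = 8 → [6, 8, 3, 3, 2, 0]
j=2: 3<8, buf[2] = 8+2 = 10 → [6, 8, 10, 3, 2, 0]
j=3: 3<10, buf[3] = 10+2 = 12 → [6, 8, 10, 12, 2, 0]
j=4: 2<12, buf[4] = 12+2 = 14 → [6, 8, 10, 12, 14, 0]
j=5: 0<14, buf[5] = 14+2 = 16 → [6, 8, 10, 12, 14, 16]
sum = 66

66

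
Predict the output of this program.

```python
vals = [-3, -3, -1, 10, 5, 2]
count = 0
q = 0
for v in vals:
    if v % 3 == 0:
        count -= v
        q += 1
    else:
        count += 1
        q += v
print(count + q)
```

v=-3: %3==0, count = 0-(-3) = 3; q=1
v=-3: %3==0, count = 3-(-3) = 6; q=2
v=-1: not %3==0, count = 6+1 = 7; q=1
v=10: not %3==0, count = 7+1 = 8; q=11
v=5: not %3==0, count = 8+1 = 9; q=16
v=2: not %3==0, count = 9+1 = 10; q=18
count+q = 10+18 = 28

28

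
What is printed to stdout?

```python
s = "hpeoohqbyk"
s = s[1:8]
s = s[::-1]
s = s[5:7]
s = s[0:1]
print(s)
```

e

slice [1:8] → 'peoohqb'
reverse → 'bqhooep'
slice [5:7] → 'ep'
slice [0:1] → 'e'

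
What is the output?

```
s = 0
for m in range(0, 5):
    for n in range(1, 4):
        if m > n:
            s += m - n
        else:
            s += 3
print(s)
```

37

m=0,n=1: not 0>1, s = 0+3 = 3
m=0,n=2: not 0>2, s = 3+3 = 6
m=0,n=3: not 0>3, s = 6+3 = 9
m=1,n=1: not 1>1, s = 9+3 = 12
m=1,n=2: not 1>2, s = 12+3 = 15
m=1,n=3: not 1>3, s = 15+3 = 18
m=2,n=1: 2>1, s = 18+1 = 19
m=2,n=2: not 2>2, s = 19+3 = 22
m=2,n=3: not 2>3, s = 22+3 = 25
m=3,n=1: 3>1, s = 25+2 = 27
m=3,n=2: 3>2, s = 27+1 = 28
m=3,n=3: not 3>3, s = 28+3 = 31
m=4,n=1: 4>1, s = 31+3 = 34
m=4,n=2: 4>2, s = 34+2 = 36
m=4,n=3: 4>3, s = 36+1 = 37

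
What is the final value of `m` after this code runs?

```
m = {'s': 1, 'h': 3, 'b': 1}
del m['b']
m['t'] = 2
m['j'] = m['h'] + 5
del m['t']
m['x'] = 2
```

del 'b' → {'s': 1, 'h': 3}
m['t'] = 2 → {'s': 1, 'h': 3, 't': 2}
m['j'] = m['h']+5 = 8 → {'s': 1, 'h': 3, 't': 2, 'j': 8}
del 't' → {'s': 1, 'h': 3, 'j': 8}
m['x'] = 2 → {'s': 1, 'h': 3, 'j': 8, 'x': 2}

{'s': 1, 'h': 3, 'j': 8, 'x': 2}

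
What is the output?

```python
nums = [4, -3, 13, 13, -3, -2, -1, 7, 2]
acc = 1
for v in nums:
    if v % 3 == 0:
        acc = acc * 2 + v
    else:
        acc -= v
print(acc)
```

-79

v=4: not %3==0, acc = 1-4 = -3
v=-3: %3==0, acc = (-3)*2+(-3) = -9
v=13: not %3==0, acc = (-9)-13 = -22
v=13: not %3==0, acc = (-22)-13 = -35
v=-3: %3==0, acc = (-35)*2+(-3) = -73
v=-2: not %3==0, acc = (-73)-(-2) = -71
v=-1: not %3==0, acc = (-71)-(-1) = -70
v=7: not %3==0, acc = (-70)-7 = -77
v=2: not %3==0, acc = (-77)-2 = -79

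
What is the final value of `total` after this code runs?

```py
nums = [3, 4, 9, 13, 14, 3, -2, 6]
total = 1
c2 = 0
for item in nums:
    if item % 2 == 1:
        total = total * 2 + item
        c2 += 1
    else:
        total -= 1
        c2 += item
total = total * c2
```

item=3: odd, total = 1*2+3 = 5; c2=1
item=4: not odd, total = 5-1 = 4; c2=5
item=9: odd, total = 4*2+9 = 17; c2=6
item=13: odd, total = 17*2+13 = 47; c2=7
item=14: not odd, total = 47-1 = 46; c2=21
item=3: odd, total = 46*2+3 = 95; c2=22
item=-2: not odd, total = 95-1 = 94; c2=20
item=6: not odd, total = 94-1 = 93; c2=26
total*c2 = 93*26 = 2418

2418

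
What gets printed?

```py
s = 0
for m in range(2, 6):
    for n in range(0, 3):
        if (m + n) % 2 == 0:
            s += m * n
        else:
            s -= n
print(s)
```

14

m=2,n=0: even sum, s = 0+0 = 0
m=2,n=1: odd sum, s = 0-1 = -1
m=2,n=2: even sum, s = (-1)+4 = 3
m=3,n=0: odd sum, s = 3-0 = 3
m=3,n=1: even sum, s = 3+3 = 6
m=3,n=2: odd sum, s = 6-2 = 4
m=4,n=0: even sum, s = 4+0 = 4
m=4,n=1: odd sum, s = 4-1 = 3
m=4,n=2: even sum, s = 3+8 = 11
m=5,n=0: odd sum, s = 11-0 = 11
m=5,n=1: even sum, s = 11+5 = 16
m=5,n=2: odd sum, s = 16-2 = 14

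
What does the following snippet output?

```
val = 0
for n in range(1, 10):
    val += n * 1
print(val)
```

45

n=1: val = 0+1*1 = 1
n=2: val = 1+2*1 = 3
n=3: val = 3+3*1 = 6
n=4: val = 6+4*1 = 10
n=5: val = 10+5*1 = 15
n=6: val = 15+6*1 = 21
n=7: val = 21+7*1 = 28
n=8: val = 28+8*1 = 36
n=9: val = 36+9*1 = 45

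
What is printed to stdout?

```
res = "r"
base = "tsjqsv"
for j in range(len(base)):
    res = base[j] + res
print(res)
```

vsqjstr

j=0: prepend 't' → 'tr'
j=1: prepend 's' → 'str'
j=2: prepend 'j' → 'jstr'
j=3: prepend 'q' → 'qjstr'
j=4: prepend 's' → 'sqjstr'
j=5: prepend 'v' → 'vsqjstr'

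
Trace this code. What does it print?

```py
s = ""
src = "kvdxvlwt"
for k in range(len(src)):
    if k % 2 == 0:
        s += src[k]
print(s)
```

k=0: add 'k' → 'k'
k=1: skip
k=2: add 'd' → 'kd'
k=3: skip
k=4: add 'v' → 'kdv'
k=5: skip
k=6: add 'w' → 'kdvw'
k=7: skip

kdvw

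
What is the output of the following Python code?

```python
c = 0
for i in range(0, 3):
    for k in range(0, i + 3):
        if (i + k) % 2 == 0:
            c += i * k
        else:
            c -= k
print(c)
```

i=0,k=0: even sum, c = 0+0 = 0
i=0,k=1: odd sum, c = 0-1 = -1
i=0,k=2: even sum, c = (-1)+0 = -1
i=1,k=0: odd sum, c = (-1)-0 = -1
i=1,k=1: even sum, c = (-1)+1 = 0
i=1,k=2: odd sum, c = 0-2 = -2
i=1,k=3: even sum, c = (-2)+3 = 1
i=2,k=0: even sum, c = 1+0 = 1
i=2,k=1: odd sum, c = 1-1 = 0
i=2,k=2: even sum, c = 0+4 = 4
i=2,k=3: odd sum, c = 4-3 = 1
i=2,k=4: even sum, c = 1+8 = 9

9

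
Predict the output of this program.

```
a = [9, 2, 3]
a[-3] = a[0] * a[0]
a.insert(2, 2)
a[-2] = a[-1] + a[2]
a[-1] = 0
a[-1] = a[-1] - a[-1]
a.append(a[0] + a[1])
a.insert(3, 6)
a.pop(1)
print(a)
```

[81, 5, 6, 0, 83]

a[-3] = a[0]*a[0] = 9*9 = 81 → [81, 2, 3]
insert 2 at 2 → [81, 2, 2, 3]
a[-2] = a[-1]+a[2] = 3+2 = 5 → [81, 2, 5, 3]
a[-1] = 0 → [81, 2, 5, 0]
a[-1] = a[-1]-a[-1] = 0-0 = 0 → [81, 2, 5, 0]
append a[0]+a[1] = 81+2 = 83 → [81, 2, 5, 0, 83]
insert 6 at 3 → [81, 2, 5, 6, 0, 83]
pop(1) removes 2 → [81, 5, 6, 0, 83]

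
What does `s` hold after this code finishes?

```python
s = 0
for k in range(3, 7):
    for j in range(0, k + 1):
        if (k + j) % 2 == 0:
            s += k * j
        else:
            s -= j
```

k=3,j=0: odd sum, s = 0-0 = 0
k=3,j=1: even sum, s = 0+3 = 3
k=3,j=2: odd sum, s = 3-2 = 1
k=3,j=3: even sum, s = 1+9 = 10
k=4,j=0: even sum, s = 10+0 = 10
k=4,j=1: odd sum, s = 10-1 = 9
k=4,j=2: even sum, s = 9+8 = 17
k=4,j=3: odd sum, s = 17-3 = 14
k=4,j=4: even sum, s = 14+16 = 30
k=5,j=0: odd sum, s = 30-0 = 30
k=5,j=1: even sum, s = 30+5 = 35
k=5,j=2: odd sum, s = 35-2 = 33
k=5,j=3: even sum, s = 33+15 = 48
k=5,j=4: odd sum, s = 48-4 = 44
k=5,j=5: even sum, s = 44+25 = 69
k=6,j=0: even sum, s = 69+0 = 69
k=6,j=1: odd sum, s = 69-1 = 68
k=6,j=2: even sum, s = 68+12 = 80
k=6,j=3: odd sum, s = 80-3 = 77
k=6,j=4: even sum, s = 77+24 = 101
k=6,j=5: odd sum, s = 101-5 = 96
k=6,j=6: even sum, s = 96+36 = 132

132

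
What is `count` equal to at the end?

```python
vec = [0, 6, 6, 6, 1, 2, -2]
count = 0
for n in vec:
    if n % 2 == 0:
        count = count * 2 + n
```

n=0: even, count = 0*2+0 = 0
n=6: even, count = 0*2+6 = 6
n=6: even, count = 6*2+6 = 18
n=6: even, count = 18*2+6 = 42
n=1: not even
n=2: even, count = 42*2+2 = 86
n=-2: even, count = 86*2+(-2) = 170

170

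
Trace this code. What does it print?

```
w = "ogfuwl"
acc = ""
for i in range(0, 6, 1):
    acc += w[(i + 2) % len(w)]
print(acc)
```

i=0: add w[2]='f' → 'f'
i=1: add w[3]='u' → 'fu'
i=2: add w[4]='w' → 'fuw'
i=3: add w[5]='l' → 'fuwl'
i=4: add w[0]='o' → 'fuwlo'
i=5: add w[1]='g' → 'fuwlog'

fuwlog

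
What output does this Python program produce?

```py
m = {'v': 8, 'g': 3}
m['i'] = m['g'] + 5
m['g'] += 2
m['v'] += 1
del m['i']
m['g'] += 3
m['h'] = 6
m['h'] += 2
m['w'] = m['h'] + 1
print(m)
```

{'v': 9, 'g': 8, 'h': 8, 'w': 9}

m['i'] = m['g']+5 = 8 → {'v': 8, 'g': 3, 'i': 8}
m['g'] = 3+2 = 5 → {'v': 8, 'g': 5, 'i': 8}
m['v'] = 8+1 = 9 → {'v': 9, 'g': 5, 'i': 8}
del 'i' → {'v': 9, 'g': 5}
m['g'] = 5+3 = 8 → {'v': 9, 'g': 8}
m['h'] = 6 → {'v': 9, 'g': 8, 'h': 6}
m['h'] = 6+2 = 8 → {'v': 9, 'g': 8, 'h': 8}
m['w'] = m['h']+1 = 9 → {'v': 9, 'g': 8, 'h': 8, 'w': 9}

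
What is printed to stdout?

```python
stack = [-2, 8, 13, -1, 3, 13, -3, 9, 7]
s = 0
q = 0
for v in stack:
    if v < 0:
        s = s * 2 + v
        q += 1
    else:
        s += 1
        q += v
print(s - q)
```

v=-2: <0, s = 0*2+(-2) = -2; q=1
v=8: not <0, s = (-2)+1 = -1; q=9
v=13: not <0, s = (-1)+1 = 0; q=22
v=-1: <0, s = 0*2+(-1) = -1; q=23
v=3: not <0, s = (-1)+1 = 0; q=26
v=13: not <0, s = 0+1 = 1; q=39
v=-3: <0, s = 1*2+(-3) = -1; q=40
v=9: not <0, s = (-1)+1 = 0; q=49
v=7: not <0, s = 0+1 = 1; q=56
s-q = 1-56 = -55

-55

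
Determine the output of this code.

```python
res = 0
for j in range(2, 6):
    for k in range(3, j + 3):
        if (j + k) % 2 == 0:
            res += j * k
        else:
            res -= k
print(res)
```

j=2,k=3: odd sum, res = 0-3 = -3
j=2,k=4: even sum, res = (-3)+8 = 5
j=3,k=3: even sum, res = 5+9 = 14
j=3,k=4: odd sum, res = 14-4 = 10
j=3,k=5: even sum, res = 10+15 = 25
j=4,k=3: odd sum, res = 25-3 = 22
j=4,k=4: even sum, res = 22+16 = 38
j=4,k=5: odd sum, res = 38-5 = 33
j=4,k=6: even sum, res = 33+24 = 57
j=5,k=3: even sum, res = 57+15 = 72
j=5,k=4: odd sum, res = 72-4 = 68
j=5,k=5: even sum, res = 68+25 = 93
j=5,k=6: odd sum, res = 93-6 = 87
j=5,k=7: even sum, res = 87+35 = 122

122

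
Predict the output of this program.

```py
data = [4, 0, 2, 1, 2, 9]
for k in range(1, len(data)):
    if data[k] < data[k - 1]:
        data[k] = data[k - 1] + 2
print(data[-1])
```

14

k=1: 0<4, data[1] = 4+2 = 6 → [4, 6, 2, 1, 2, 9]
k=2: 2<6, data[2] = 6+2 = 8 → [4, 6, 8, 1, 2, 9]
k=3: 1<8, data[3] = 8+2 = 10 → [4, 6, 8, 10, 2, 9]
k=4: 2<10, data[4] = 10+2 = 12 → [4, 6, 8, 10, 12, 9]
k=5: 9<12, data[5] = 12+2 = 14 → [4, 6, 8, 10, 12, 14]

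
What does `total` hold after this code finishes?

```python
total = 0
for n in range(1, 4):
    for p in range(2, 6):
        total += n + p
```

66

n=1,p=2: total = 0+3 = 3
n=1,p=3: total = 3+4 = 7
n=1,p=4: total = 7+5 = 12
n=1,p=5: total = 12+6 = 18
n=2,p=2: total = 18+4 = 22
n=2,p=3: total = 22+5 = 27
n=2,p=4: total = 27+6 = 33
n=2,p=5: total = 33+7 = 40
n=3,p=2: total = 40+5 = 45
n=3,p=3: total = 45+6 = 51
n=3,p=4: total = 51+7 = 58
n=3,p=5: total = 58+8 = 66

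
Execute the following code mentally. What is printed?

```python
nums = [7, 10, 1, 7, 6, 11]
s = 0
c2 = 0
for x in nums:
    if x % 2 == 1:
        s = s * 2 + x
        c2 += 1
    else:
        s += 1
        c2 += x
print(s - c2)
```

75

x=7: odd, s = 0*2+7 = 7; c2=1
x=10: not odd, s = 7+1 = 8; c2=11
x=1: odd, s = 8*2+1 = 17; c2=12
x=7: odd, s = 17*2+7 = 41; c2=13
x=6: not odd, s = 41+1 = 42; c2=19
x=11: odd, s = 42*2+11 = 95; c2=20
s-c2 = 95-20 = 75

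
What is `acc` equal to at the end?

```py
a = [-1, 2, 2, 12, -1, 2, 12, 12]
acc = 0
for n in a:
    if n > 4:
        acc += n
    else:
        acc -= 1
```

31

n=-1: not >4, acc = 0-1 = -1
n=2: not >4, acc = (-1)-1 = -2
n=2: not >4, acc = (-2)-1 = -3
n=12: >4, acc = (-3)+12 = 9
n=-1: not >4, acc = 9-1 = 8
n=2: not >4, acc = 8-1 = 7
n=12: >4, acc = 7+12 = 19
n=12: >4, acc = 19+12 = 31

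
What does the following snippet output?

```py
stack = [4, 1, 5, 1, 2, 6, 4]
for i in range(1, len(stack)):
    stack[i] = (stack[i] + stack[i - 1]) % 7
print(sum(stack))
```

29

i=1: stack[1] = (1+4)%7 = 5 → [4, 5, 5, 1, 2, 6, 4]
i=2: stack[2] = (5+5)%7 = 3 → [4, 5, 3, 1, 2, 6, 4]
i=3: stack[3] = (1+3)%7 = 4 → [4, 5, 3, 4, 2, 6, 4]
i=4: stack[4] = (2+4)%7 = 6 → [4, 5, 3, 4, 6, 6, 4]
i=5: stack[5] = (6+6)%7 = 5 → [4, 5, 3, 4, 6, 5, 4]
i=6: stack[6] = (4+5)%7 = 2 → [4, 5, 3, 4, 6, 5, 2]
sum = 29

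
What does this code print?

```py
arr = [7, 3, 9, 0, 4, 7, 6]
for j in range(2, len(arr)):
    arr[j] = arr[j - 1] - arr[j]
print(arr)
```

[7, 3, -6, -6, -10, -17, -23]

j=2: arr[2] = 3-9 = -6 → [7, 3, -6, 0, 4, 7, 6]
j=3: arr[3] = (-6)-0 = -6 → [7, 3, -6, -6, 4, 7, 6]
j=4: arr[4] = (-6)-4 = -10 → [7, 3, -6, -6, -10, 7, 6]
j=5: arr[5] = (-10)-7 = -17 → [7, 3, -6, -6, -10, -17, 6]
j=6: arr[6] = (-17)-6 = -23 → [7, 3, -6, -6, -10, -17, -23]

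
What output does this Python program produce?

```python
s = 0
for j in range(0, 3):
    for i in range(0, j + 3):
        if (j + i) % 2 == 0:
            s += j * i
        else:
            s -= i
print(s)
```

9

j=0,i=0: even sum, s = 0+0 = 0
j=0,i=1: odd sum, s = 0-1 = -1
j=0,i=2: even sum, s = (-1)+0 = -1
j=1,i=0: odd sum, s = (-1)-0 = -1
j=1,i=1: even sum, s = (-1)+1 = 0
j=1,i=2: odd sum, s = 0-2 = -2
j=1,i=3: even sum, s = (-2)+3 = 1
j=2,i=0: even sum, s = 1+0 = 1
j=2,i=1: odd sum, s = 1-1 = 0
j=2,i=2: even sum, s = 0+4 = 4
j=2,i=3: odd sum, s = 4-3 = 1
j=2,i=4: even sum, s = 1+8 = 9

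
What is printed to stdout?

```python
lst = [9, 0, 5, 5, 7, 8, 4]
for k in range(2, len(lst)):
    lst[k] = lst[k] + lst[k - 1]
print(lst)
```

k=2: lst[2] = 5+0 = 5 → [9, 0, 5, 5, 7, 8, 4]
k=3: lst[3] = 5+5 = 10 → [9, 0, 5, 10, 7, 8, 4]
k=4: lst[4] = 7+10 = 17 → [9, 0, 5, 10, 17, 8, 4]
k=5: lst[5] = 8+17 = 25 → [9, 0, 5, 10, 17, 25, 4]
k=6: lst[6] = 4+25 = 29 → [9, 0, 5, 10, 17, 25, 29]

[9, 0, 5, 10, 17, 25, 29]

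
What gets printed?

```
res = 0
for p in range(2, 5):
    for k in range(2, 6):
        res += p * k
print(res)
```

126

p=2,k=2: res = 0+4 = 4
p=2,k=3: res = 4+6 = 10
p=2,k=4: res = 10+8 = 18
p=2,k=5: res = 18+10 = 28
p=3,k=2: res = 28+6 = 34
p=3,k=3: res = 34+9 = 43
p=3,k=4: res = 43+12 = 55
p=3,k=5: res = 55+15 = 70
p=4,k=2: res = 70+8 = 78
p=4,k=3: res = 78+12 = 90
p=4,k=4: res = 90+16 = 106
p=4,k=5: res = 106+20 = 126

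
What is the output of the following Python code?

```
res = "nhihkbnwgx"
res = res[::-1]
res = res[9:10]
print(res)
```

reverse → 'xgwnbkhihn'
slice [9:10] → 'n'

n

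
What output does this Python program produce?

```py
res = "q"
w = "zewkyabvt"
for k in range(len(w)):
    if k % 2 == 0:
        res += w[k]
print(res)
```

k=0: add 'z' → 'qz'
k=1: skip
k=2: add 'w' → 'qzw'
k=3: skip
k=4: add 'y' → 'qzwy'
k=5: skip
k=6: add 'b' → 'qzwyb'
k=7: skip
k=8: add 't' → 'qzwybt'

qzwybt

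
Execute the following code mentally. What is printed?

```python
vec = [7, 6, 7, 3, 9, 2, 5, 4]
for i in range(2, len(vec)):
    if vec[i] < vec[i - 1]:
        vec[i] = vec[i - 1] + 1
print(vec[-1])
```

i=2: 7>=6, unchanged → [7, 6, 7, 3, 9, 2, 5, 4]
i=3: 3<7, vec[3] = 7+1 = 8 → [7, 6, 7, 8, 9, 2, 5, 4]
i=4: 9>=8, unchanged → [7, 6, 7, 8, 9, 2, 5, 4]
i=5: 2<9, vec[5] = 9+1 = 10 → [7, 6, 7, 8, 9, 10, 5, 4]
i=6: 5<10, vec[6] = 10+1 = 11 → [7, 6, 7, 8, 9, 10, 11, 4]
i=7: 4<11, vec[7] = 11+1 = 12 → [7, 6, 7, 8, 9, 10, 11, 12]

12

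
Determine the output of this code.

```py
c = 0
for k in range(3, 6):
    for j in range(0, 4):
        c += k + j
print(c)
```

k=3,j=0: c = 0+3 = 3
k=3,j=1: c = 3+4 = 7
k=3,j=2: c = 7+5 = 12
k=3,j=3: c = 12+6 = 18
k=4,j=0: c = 18+4 = 22
k=4,j=1: c = 22+5 = 27
k=4,j=2: c = 27+6 = 33
k=4,j=3: c = 33+7 = 40
k=5,j=0: c = 40+5 = 45
k=5,j=1: c = 45+6 = 51
k=5,j=2: c = 51+7 = 58
k=5,j=3: c = 58+8 = 66

66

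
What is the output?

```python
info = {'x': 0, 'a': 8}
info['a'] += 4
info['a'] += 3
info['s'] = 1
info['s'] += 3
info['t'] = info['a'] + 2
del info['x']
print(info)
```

info['a'] = 8+4 = 12 → {'x': 0, 'a': 12}
info['a'] = 12+3 = 15 → {'x': 0, 'a': 15}
info['s'] = 1 → {'x': 0, 'a': 15, 's': 1}
info['s'] = 1+3 = 4 → {'x': 0, 'a': 15, 's': 4}
info['t'] = info['a']+2 = 17 → {'x': 0, 'a': 15, 's': 4, 't': 17}
del 'x' → {'a': 15, 's': 4, 't': 17}

{'a': 15, 's': 4, 't': 17}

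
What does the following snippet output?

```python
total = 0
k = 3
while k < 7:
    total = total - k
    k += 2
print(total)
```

-8

k=3: total = 0-3 = -3
k=5: total = (-3)-5 = -8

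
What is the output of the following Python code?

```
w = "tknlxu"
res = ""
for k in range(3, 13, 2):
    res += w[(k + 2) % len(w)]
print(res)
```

k=3: add w[5]='u' → 'u'
k=5: add w[1]='k' → 'uk'
k=7: add w[3]='l' → 'ukl'
k=9: add w[5]='u' → 'uklu'
k=11: add w[1]='k' → 'ukluk'

ukluk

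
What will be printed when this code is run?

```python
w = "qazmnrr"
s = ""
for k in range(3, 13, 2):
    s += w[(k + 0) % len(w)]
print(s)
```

k=3: add w[3]='m' → 'm'
k=5: add w[5]='r' → 'mr'
k=7: add w[0]='q' → 'mrq'
k=9: add w[2]='z' → 'mrqz'
k=11: add w[4]='n' → 'mrqzn'

mrqzn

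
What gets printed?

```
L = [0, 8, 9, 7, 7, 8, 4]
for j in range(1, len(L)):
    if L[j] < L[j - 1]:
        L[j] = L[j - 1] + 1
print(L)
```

j=1: 8>=0, unchanged → [0, 8, 9, 7, 7, 8, 4]
j=2: 9>=8, unchanged → [0, 8, 9, 7, 7, 8, 4]
j=3: 7<9, L[3] = 9+1 = 10 → [0, 8, 9, 10, 7, 8, 4]
j=4: 7<10, L[4] = 10+1 = 11 → [0, 8, 9, 10, 11, 8, 4]
j=5: 8<11, L[5] = 11+1 = 12 → [0, 8, 9, 10, 11, 12, 4]
j=6: 4<12, L[6] = 12+1 = 13 → [0, 8, 9, 10, 11, 12, 13]

[0, 8, 9, 10, 11, 12, 13]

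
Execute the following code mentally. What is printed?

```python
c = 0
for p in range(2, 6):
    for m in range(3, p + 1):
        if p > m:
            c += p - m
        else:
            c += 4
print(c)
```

p=3,m=3: not 3>3, c = 0+4 = 4
p=4,m=3: 4>3, c = 4+1 = 5
p=4,m=4: not 4>4, c = 5+4 = 9
p=5,m=3: 5>3, c = 9+2 = 11
p=5,m=4: 5>4, c = 11+1 = 12
p=5,m=5: not 5>5, c = 12+4 = 16

16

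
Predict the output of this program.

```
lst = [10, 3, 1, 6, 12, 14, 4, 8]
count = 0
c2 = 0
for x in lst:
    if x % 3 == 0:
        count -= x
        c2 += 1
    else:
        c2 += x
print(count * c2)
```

-840

x=10: not %3==0; c2=10
x=3: %3==0, count = 0-3 = -3; c2=11
x=1: not %3==0; c2=12
x=6: %3==0, count = (-3)-6 = -9; c2=13
x=12: %3==0, count = (-9)-12 = -21; c2=14
x=14: not %3==0; c2=28
x=4: not %3==0; c2=32
x=8: not %3==0; c2=40
count*c2 = (-21)*40 = -840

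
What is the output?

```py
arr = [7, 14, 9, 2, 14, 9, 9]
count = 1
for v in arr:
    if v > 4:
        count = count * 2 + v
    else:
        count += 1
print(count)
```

675

v=7: >4, count = 1*2+7 = 9
v=14: >4, count = 9*2+14 = 32
v=9: >4, count = 32*2+9 = 73
v=2: not >4, count = 73+1 = 74
v=14: >4, count = 74*2+14 = 162
v=9: >4, count = 162*2+9 = 333
v=9: >4, count = 333*2+9 = 675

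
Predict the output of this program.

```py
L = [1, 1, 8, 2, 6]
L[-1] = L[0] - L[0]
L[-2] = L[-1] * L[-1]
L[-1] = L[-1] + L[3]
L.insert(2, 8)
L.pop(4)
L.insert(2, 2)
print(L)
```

[1, 1, 2, 8, 8, 0]

L[-1] = L[0]-L[0] = 1-1 = 0 → [1, 1, 8, 2, 0]
L[-2] = L[-1]*L[-1] = 0*0 = 0 → [1, 1, 8, 0, 0]
L[-1] = L[-1]+L[3] = 0+0 = 0 → [1, 1, 8, 0, 0]
insert 8 at 2 → [1, 1, 8, 8, 0, 0]
pop(4) removes 0 → [1, 1, 8, 8, 0]
insert 2 at 2 → [1, 1, 2, 8, 8, 0]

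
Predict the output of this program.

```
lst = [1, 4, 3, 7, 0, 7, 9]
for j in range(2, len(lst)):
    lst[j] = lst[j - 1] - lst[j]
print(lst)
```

[1, 4, 1, -6, -6, -13, -22]

j=2: lst[2] = 4-3 = 1 → [1, 4, 1, 7, 0, 7, 9]
j=3: lst[3] = 1-7 = -6 → [1, 4, 1, -6, 0, 7, 9]
j=4: lst[4] = (-6)-0 = -6 → [1, 4, 1, -6, -6, 7, 9]
j=5: lst[5] = (-6)-7 = -13 → [1, 4, 1, -6, -6, -13, 9]
j=6: lst[6] = (-13)-9 = -22 → [1, 4, 1, -6, -6, -13, -22]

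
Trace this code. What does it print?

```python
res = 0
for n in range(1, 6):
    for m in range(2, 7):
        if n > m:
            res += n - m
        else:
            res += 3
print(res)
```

n=1,m=2: not 1>2, res = 0+3 = 3
n=1,m=3: not 1>3, res = 3+3 = 6
n=1,m=4: not 1>4, res = 6+3 = 9
n=1,m=5: not 1>5, res = 9+3 = 12
n=1,m=6: not 1>6, res = 12+3 = 15
n=2,m=2: not 2>2, res = 15+3 = 18
n=2,m=3: not 2>3, res = 18+3 = 21
n=2,m=4: not 2>4, res = 21+3 = 24
n=2,m=5: not 2>5, res = 24+3 = 27
n=2,m=6: not 2>6, res = 27+3 = 30
n=3,m=2: 3>2, res = 30+1 = 31
n=3,m=3: not 3>3, res = 31+3 = 34
n=3,m=4: not 3>4, res = 34+3 = 37
n=3,m=5: not 3>5, res = 37+3 = 40
n=3,m=6: not 3>6, res = 40+3 = 43
n=4,m=2: 4>2, res = 43+2 = 45
n=4,m=3: 4>3, res = 45+1 = 46
n=4,m=4: not 4>4, res = 46+3 = 49
n=4,m=5: not 4>5, res = 49+3 = 52
n=4,m=6: not 4>6, res = 52+3 = 55
n=5,m=2: 5>2, res = 55+3 = 58
n=5,m=3: 5>3, res = 58+2 = 60
n=5,m=4: 5>4, res = 60+1 = 61
n=5,m=5: not 5>5, res = 61+3 = 64
n=5,m=6: not 5>6, res = 64+3 = 67

67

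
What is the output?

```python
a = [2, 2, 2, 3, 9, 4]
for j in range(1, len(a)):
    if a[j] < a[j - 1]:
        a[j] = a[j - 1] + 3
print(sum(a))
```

30

j=1: 2>=2, unchanged → [2, 2, 2, 3, 9, 4]
j=2: 2>=2, unchanged → [2, 2, 2, 3, 9, 4]
j=3: 3>=2, unchanged → [2, 2, 2, 3, 9, 4]
j=4: 9>=3, unchanged → [2, 2, 2, 3, 9, 4]
j=5: 4<9, a[5] = 9+3 = 12 → [2, 2, 2, 3, 9, 12]
sum = 30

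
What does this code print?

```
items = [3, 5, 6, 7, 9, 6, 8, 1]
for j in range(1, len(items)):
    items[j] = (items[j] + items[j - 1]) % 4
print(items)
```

j=1: items[1] = (5+3)%4 = 0 → [3, 0, 6, 7, 9, 6, 8, 1]
j=2: items[2] = (6+0)%4 = 2 → [3, 0, 2, 7, 9, 6, 8, 1]
j=3: items[3] = (7+2)%4 = 1 → [3, 0, 2, 1, 9, 6, 8, 1]
j=4: items[4] = (9+1)%4 = 2 → [3, 0, 2, 1, 2, 6, 8, 1]
j=5: items[5] = (6+2)%4 = 0 → [3, 0, 2, 1, 2, 0, 8, 1]
j=6: items[6] = (8+0)%4 = 0 → [3, 0, 2, 1, 2, 0, 0, 1]
j=7: items[7] = (1+0)%4 = 1 → [3, 0, 2, 1, 2, 0, 0, 1]

[3, 0, 2, 1, 2, 0, 0, 1]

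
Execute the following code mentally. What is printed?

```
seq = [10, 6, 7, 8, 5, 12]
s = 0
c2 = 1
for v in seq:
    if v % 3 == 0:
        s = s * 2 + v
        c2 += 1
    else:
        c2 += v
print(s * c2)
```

v=10: not %3==0; c2=11
v=6: %3==0, s = 0*2+6 = 6; c2=12
v=7: not %3==0; c2=19
v=8: not %3==0; c2=27
v=5: not %3==0; c2=32
v=12: %3==0, s = 6*2+12 = 24; c2=33
s*c2 = 24*33 = 792

792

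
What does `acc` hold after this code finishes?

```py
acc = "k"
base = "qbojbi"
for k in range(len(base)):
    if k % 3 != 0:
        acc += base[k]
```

k=0: skip
k=1: add 'b' → 'kb'
k=2: add 'o' → 'kbo'
k=3: skip
k=4: add 'b' → 'kbob'
k=5: add 'i' → 'kbobi'

'kbobi'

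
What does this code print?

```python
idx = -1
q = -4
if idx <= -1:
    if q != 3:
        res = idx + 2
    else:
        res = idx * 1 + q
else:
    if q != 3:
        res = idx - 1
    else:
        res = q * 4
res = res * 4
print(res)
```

idx=-1, q=-4
idx <= -1 is True; q != 3 is True
→ res = idx + 2 = 1
res = 1*4 = 4

4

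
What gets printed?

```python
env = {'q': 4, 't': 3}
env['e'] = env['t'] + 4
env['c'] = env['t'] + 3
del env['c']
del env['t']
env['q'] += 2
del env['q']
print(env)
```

{'e': 7}

env['e'] = env['t']+4 = 7 → {'q': 4, 't': 3, 'e': 7}
env['c'] = env['t']+3 = 6 → {'q': 4, 't': 3, 'e': 7, 'c': 6}
del 'c' → {'q': 4, 't': 3, 'e': 7}
del 't' → {'q': 4, 'e': 7}
env['q'] = 4+2 = 6 → {'q': 6, 'e': 7}
del 'q' → {'e': 7}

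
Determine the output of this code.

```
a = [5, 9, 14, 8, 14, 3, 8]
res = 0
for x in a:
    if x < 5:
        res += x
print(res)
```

3

x=5: not <5
x=9: not <5
x=14: not <5
x=8: not <5
x=14: not <5
x=3: <5, res = 0+3 = 3
x=8: not <5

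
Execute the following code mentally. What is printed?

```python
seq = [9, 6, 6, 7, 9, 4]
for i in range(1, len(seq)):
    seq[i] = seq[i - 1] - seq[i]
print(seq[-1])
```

-23

i=1: seq[1] = 9-6 = 3 → [9, 3, 6, 7, 9, 4]
i=2: seq[2] = 3-6 = -3 → [9, 3, -3, 7, 9, 4]
i=3: seq[3] = (-3)-7 = -10 → [9, 3, -3, -10, 9, 4]
i=4: seq[4] = (-10)-9 = -19 → [9, 3, -3, -10, -19, 4]
i=5: seq[5] = (-19)-4 = -23 → [9, 3, -3, -10, -19, -23]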